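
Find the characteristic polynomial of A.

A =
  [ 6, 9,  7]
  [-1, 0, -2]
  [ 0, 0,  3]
x^3 - 9*x^2 + 27*x - 27

Expanding det(x·I − A) (e.g. by cofactor expansion or by noting that A is similar to its Jordan form J, which has the same characteristic polynomial as A) gives
  χ_A(x) = x^3 - 9*x^2 + 27*x - 27
which factors as (x - 3)^3. The eigenvalues (with algebraic multiplicities) are λ = 3 with multiplicity 3.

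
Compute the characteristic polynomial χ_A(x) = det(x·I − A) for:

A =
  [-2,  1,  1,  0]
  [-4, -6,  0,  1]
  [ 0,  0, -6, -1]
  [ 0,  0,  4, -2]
x^4 + 16*x^3 + 96*x^2 + 256*x + 256

Expanding det(x·I − A) (e.g. by cofactor expansion or by noting that A is similar to its Jordan form J, which has the same characteristic polynomial as A) gives
  χ_A(x) = x^4 + 16*x^3 + 96*x^2 + 256*x + 256
which factors as (x + 4)^4. The eigenvalues (with algebraic multiplicities) are λ = -4 with multiplicity 4.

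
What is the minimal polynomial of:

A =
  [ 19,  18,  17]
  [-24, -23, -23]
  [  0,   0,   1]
x^3 + 3*x^2 - 9*x + 5

The characteristic polynomial is χ_A(x) = (x - 1)^2*(x + 5), so the eigenvalues are known. The minimal polynomial is
  m_A(x) = Π_λ (x − λ)^{k_λ}
where k_λ is the size of the *largest* Jordan block for λ (equivalently, the smallest k with (A − λI)^k v = 0 for every generalised eigenvector v of λ).

  λ = -5: largest Jordan block has size 1, contributing (x + 5)
  λ = 1: largest Jordan block has size 2, contributing (x − 1)^2

So m_A(x) = (x - 1)^2*(x + 5) = x^3 + 3*x^2 - 9*x + 5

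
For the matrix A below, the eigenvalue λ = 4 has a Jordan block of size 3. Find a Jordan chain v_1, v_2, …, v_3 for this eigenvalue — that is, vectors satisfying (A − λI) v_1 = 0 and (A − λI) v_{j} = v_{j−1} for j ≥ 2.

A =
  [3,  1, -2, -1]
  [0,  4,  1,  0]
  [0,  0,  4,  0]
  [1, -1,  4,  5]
A Jordan chain for λ = 4 of length 3:
v_1 = (-1, 0, 0, 1)ᵀ
v_2 = (-2, 1, 0, 4)ᵀ
v_3 = (0, 0, 1, 0)ᵀ

Let N = A − (4)·I. We want v_3 with N^3 v_3 = 0 but N^2 v_3 ≠ 0; then v_{j-1} := N · v_j for j = 3, …, 2.

Pick v_3 = (0, 0, 1, 0)ᵀ.
Then v_2 = N · v_3 = (-2, 1, 0, 4)ᵀ.
Then v_1 = N · v_2 = (-1, 0, 0, 1)ᵀ.

Sanity check: (A − (4)·I) v_1 = (0, 0, 0, 0)ᵀ = 0. ✓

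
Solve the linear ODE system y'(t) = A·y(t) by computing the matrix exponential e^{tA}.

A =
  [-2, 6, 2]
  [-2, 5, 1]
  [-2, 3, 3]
e^{tA} =
  [-4*t*exp(2*t) + exp(2*t), 6*t*exp(2*t), 2*t*exp(2*t)]
  [-2*t*exp(2*t), 3*t*exp(2*t) + exp(2*t), t*exp(2*t)]
  [-2*t*exp(2*t), 3*t*exp(2*t), t*exp(2*t) + exp(2*t)]

Strategy: write A = P · J · P⁻¹ where J is a Jordan canonical form, so e^{tA} = P · e^{tJ} · P⁻¹, and e^{tJ} can be computed block-by-block.

A has Jordan form
J =
  [2, 1, 0]
  [0, 2, 0]
  [0, 0, 2]
(up to reordering of blocks).

Per-block formulas:
  For a 1×1 block at λ = 2: exp(t · [2]) = [e^(2t)].
  For a 2×2 Jordan block J_2(2): exp(t · J_2(2)) = e^(2t)·(I + t·N), where N is the 2×2 nilpotent shift.

After assembling e^{tJ} and conjugating by P, we get:

e^{tA} =
  [-4*t*exp(2*t) + exp(2*t), 6*t*exp(2*t), 2*t*exp(2*t)]
  [-2*t*exp(2*t), 3*t*exp(2*t) + exp(2*t), t*exp(2*t)]
  [-2*t*exp(2*t), 3*t*exp(2*t), t*exp(2*t) + exp(2*t)]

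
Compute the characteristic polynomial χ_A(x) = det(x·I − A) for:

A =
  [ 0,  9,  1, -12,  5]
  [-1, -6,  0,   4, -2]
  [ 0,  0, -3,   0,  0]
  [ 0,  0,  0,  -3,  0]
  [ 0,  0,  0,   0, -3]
x^5 + 15*x^4 + 90*x^3 + 270*x^2 + 405*x + 243

Expanding det(x·I − A) (e.g. by cofactor expansion or by noting that A is similar to its Jordan form J, which has the same characteristic polynomial as A) gives
  χ_A(x) = x^5 + 15*x^4 + 90*x^3 + 270*x^2 + 405*x + 243
which factors as (x + 3)^5. The eigenvalues (with algebraic multiplicities) are λ = -3 with multiplicity 5.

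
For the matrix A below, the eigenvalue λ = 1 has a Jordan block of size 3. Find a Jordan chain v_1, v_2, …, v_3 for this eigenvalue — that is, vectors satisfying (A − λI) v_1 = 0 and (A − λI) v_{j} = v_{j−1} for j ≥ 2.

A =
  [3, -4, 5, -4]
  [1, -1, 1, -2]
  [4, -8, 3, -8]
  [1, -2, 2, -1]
A Jordan chain for λ = 1 of length 3:
v_1 = (16, 2, 0, 6)ᵀ
v_2 = (2, 1, 4, 1)ᵀ
v_3 = (1, 0, 0, 0)ᵀ

Let N = A − (1)·I. We want v_3 with N^3 v_3 = 0 but N^2 v_3 ≠ 0; then v_{j-1} := N · v_j for j = 3, …, 2.

Pick v_3 = (1, 0, 0, 0)ᵀ.
Then v_2 = N · v_3 = (2, 1, 4, 1)ᵀ.
Then v_1 = N · v_2 = (16, 2, 0, 6)ᵀ.

Sanity check: (A − (1)·I) v_1 = (0, 0, 0, 0)ᵀ = 0. ✓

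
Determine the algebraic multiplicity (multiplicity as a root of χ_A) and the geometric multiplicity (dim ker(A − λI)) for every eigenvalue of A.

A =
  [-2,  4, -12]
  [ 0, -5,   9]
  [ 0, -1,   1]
λ = -2: alg = 3, geom = 2

Step 1 — factor the characteristic polynomial to read off the algebraic multiplicities:
  χ_A(x) = (x + 2)^3

Step 2 — compute geometric multiplicities via the rank-nullity identity g(λ) = n − rank(A − λI):
  rank(A − (-2)·I) = 1, so dim ker(A − (-2)·I) = n − 1 = 2

Summary:
  λ = -2: algebraic multiplicity = 3, geometric multiplicity = 2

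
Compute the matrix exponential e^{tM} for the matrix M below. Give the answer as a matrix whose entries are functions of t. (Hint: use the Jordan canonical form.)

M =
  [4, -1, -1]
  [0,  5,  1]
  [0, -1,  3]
e^{tM} =
  [exp(4*t), -t*exp(4*t), -t*exp(4*t)]
  [0, t*exp(4*t) + exp(4*t), t*exp(4*t)]
  [0, -t*exp(4*t), -t*exp(4*t) + exp(4*t)]

Strategy: write M = P · J · P⁻¹ where J is a Jordan canonical form, so e^{tM} = P · e^{tJ} · P⁻¹, and e^{tJ} can be computed block-by-block.

M has Jordan form
J =
  [4, 1, 0]
  [0, 4, 0]
  [0, 0, 4]
(up to reordering of blocks).

Per-block formulas:
  For a 2×2 Jordan block J_2(4): exp(t · J_2(4)) = e^(4t)·(I + t·N), where N is the 2×2 nilpotent shift.
  For a 1×1 block at λ = 4: exp(t · [4]) = [e^(4t)].

After assembling e^{tJ} and conjugating by P, we get:

e^{tM} =
  [exp(4*t), -t*exp(4*t), -t*exp(4*t)]
  [0, t*exp(4*t) + exp(4*t), t*exp(4*t)]
  [0, -t*exp(4*t), -t*exp(4*t) + exp(4*t)]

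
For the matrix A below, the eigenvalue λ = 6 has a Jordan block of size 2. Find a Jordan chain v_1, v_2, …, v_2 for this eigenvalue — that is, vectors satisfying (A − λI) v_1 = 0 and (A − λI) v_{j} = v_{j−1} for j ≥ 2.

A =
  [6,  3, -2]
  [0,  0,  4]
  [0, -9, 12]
A Jordan chain for λ = 6 of length 2:
v_1 = (3, -6, -9)ᵀ
v_2 = (0, 1, 0)ᵀ

Let N = A − (6)·I. We want v_2 with N^2 v_2 = 0 but N^1 v_2 ≠ 0; then v_{j-1} := N · v_j for j = 2, …, 2.

Pick v_2 = (0, 1, 0)ᵀ.
Then v_1 = N · v_2 = (3, -6, -9)ᵀ.

Sanity check: (A − (6)·I) v_1 = (0, 0, 0)ᵀ = 0. ✓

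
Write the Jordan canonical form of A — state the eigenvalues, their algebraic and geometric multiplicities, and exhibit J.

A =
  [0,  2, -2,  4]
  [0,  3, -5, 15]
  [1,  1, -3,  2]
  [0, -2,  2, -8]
J_3(-2) ⊕ J_1(-2)

The characteristic polynomial is
  det(x·I − A) = x^4 + 8*x^3 + 24*x^2 + 32*x + 16 = (x + 2)^4

Eigenvalues and multiplicities (the geometric multiplicity of λ is n − rank(A − λI), which equals the number of Jordan blocks for λ):
  λ = -2: algebraic multiplicity = 4, geometric multiplicity = 2

Determining the block sizes for each eigenvalue:
  λ = -2: with am = 4 and gm = 2, the partition is not yet determined (e.g. several partitions of 4 into 2 parts exist). Let N = A − (-2)·I. Computing rank(N^1) = 2, rank(N^2) = 1, rank(N^3) = 0; the number of blocks of size ≥ j is rank(N^{j−1}) − rank(N^j), giving [2, 1, 1]. So we have 1 block(s) of size 3, 1 block(s) of size 1 → block sizes [3, 1]

Assembling the blocks gives a Jordan form
J =
  [-2,  1,  0,  0]
  [ 0, -2,  1,  0]
  [ 0,  0, -2,  0]
  [ 0,  0,  0, -2]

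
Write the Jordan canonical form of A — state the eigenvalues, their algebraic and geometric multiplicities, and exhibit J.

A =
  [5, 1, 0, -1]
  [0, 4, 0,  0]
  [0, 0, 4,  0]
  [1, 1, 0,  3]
J_2(4) ⊕ J_1(4) ⊕ J_1(4)

The characteristic polynomial is
  det(x·I − A) = x^4 - 16*x^3 + 96*x^2 - 256*x + 256 = (x - 4)^4

Eigenvalues and multiplicities (the geometric multiplicity of λ is n − rank(A − λI), which equals the number of Jordan blocks for λ):
  λ = 4: algebraic multiplicity = 4, geometric multiplicity = 3

Determining the block sizes for each eigenvalue:
  λ = 4: 3 blocks summing to 4 forces exactly one block of size 2 and the rest size 1 → block sizes [2, 1, 1]

Assembling the blocks gives a Jordan form
J =
  [4, 1, 0, 0]
  [0, 4, 0, 0]
  [0, 0, 4, 0]
  [0, 0, 0, 4]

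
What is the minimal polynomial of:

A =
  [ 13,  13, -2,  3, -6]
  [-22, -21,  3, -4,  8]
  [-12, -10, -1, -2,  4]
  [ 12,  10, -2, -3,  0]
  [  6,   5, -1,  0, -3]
x^3 + 9*x^2 + 27*x + 27

The characteristic polynomial is χ_A(x) = (x + 3)^5, so the eigenvalues are known. The minimal polynomial is
  m_A(x) = Π_λ (x − λ)^{k_λ}
where k_λ is the size of the *largest* Jordan block for λ (equivalently, the smallest k with (A − λI)^k v = 0 for every generalised eigenvector v of λ).

  λ = -3: largest Jordan block has size 3, contributing (x + 3)^3

So m_A(x) = (x + 3)^3 = x^3 + 9*x^2 + 27*x + 27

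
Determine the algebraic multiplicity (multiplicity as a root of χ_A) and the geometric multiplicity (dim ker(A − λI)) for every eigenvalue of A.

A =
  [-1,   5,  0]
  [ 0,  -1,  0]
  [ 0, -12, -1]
λ = -1: alg = 3, geom = 2

Step 1 — factor the characteristic polynomial to read off the algebraic multiplicities:
  χ_A(x) = (x + 1)^3

Step 2 — compute geometric multiplicities via the rank-nullity identity g(λ) = n − rank(A − λI):
  rank(A − (-1)·I) = 1, so dim ker(A − (-1)·I) = n − 1 = 2

Summary:
  λ = -1: algebraic multiplicity = 3, geometric multiplicity = 2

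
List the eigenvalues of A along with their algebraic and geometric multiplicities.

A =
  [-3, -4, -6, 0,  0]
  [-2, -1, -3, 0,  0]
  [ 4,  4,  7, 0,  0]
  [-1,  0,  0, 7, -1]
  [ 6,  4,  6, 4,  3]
λ = 1: alg = 3, geom = 2; λ = 5: alg = 2, geom = 1

Step 1 — factor the characteristic polynomial to read off the algebraic multiplicities:
  χ_A(x) = (x - 5)^2*(x - 1)^3

Step 2 — compute geometric multiplicities via the rank-nullity identity g(λ) = n − rank(A − λI):
  rank(A − (1)·I) = 3, so dim ker(A − (1)·I) = n − 3 = 2
  rank(A − (5)·I) = 4, so dim ker(A − (5)·I) = n − 4 = 1

Summary:
  λ = 1: algebraic multiplicity = 3, geometric multiplicity = 2
  λ = 5: algebraic multiplicity = 2, geometric multiplicity = 1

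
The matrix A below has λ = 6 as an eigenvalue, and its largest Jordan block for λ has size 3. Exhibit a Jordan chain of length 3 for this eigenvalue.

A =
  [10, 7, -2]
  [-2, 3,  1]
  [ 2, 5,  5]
A Jordan chain for λ = 6 of length 3:
v_1 = (-2, 0, -4)ᵀ
v_2 = (4, -2, 2)ᵀ
v_3 = (1, 0, 0)ᵀ

Let N = A − (6)·I. We want v_3 with N^3 v_3 = 0 but N^2 v_3 ≠ 0; then v_{j-1} := N · v_j for j = 3, …, 2.

Pick v_3 = (1, 0, 0)ᵀ.
Then v_2 = N · v_3 = (4, -2, 2)ᵀ.
Then v_1 = N · v_2 = (-2, 0, -4)ᵀ.

Sanity check: (A − (6)·I) v_1 = (0, 0, 0)ᵀ = 0. ✓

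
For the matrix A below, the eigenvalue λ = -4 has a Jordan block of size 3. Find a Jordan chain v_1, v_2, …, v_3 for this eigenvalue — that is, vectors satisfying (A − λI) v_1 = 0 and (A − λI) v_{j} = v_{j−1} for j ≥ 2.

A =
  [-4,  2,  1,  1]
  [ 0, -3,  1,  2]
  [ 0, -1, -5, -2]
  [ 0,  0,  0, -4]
A Jordan chain for λ = -4 of length 3:
v_1 = (1, 0, 0, 0)ᵀ
v_2 = (2, 1, -1, 0)ᵀ
v_3 = (0, 1, 0, 0)ᵀ

Let N = A − (-4)·I. We want v_3 with N^3 v_3 = 0 but N^2 v_3 ≠ 0; then v_{j-1} := N · v_j for j = 3, …, 2.

Pick v_3 = (0, 1, 0, 0)ᵀ.
Then v_2 = N · v_3 = (2, 1, -1, 0)ᵀ.
Then v_1 = N · v_2 = (1, 0, 0, 0)ᵀ.

Sanity check: (A − (-4)·I) v_1 = (0, 0, 0, 0)ᵀ = 0. ✓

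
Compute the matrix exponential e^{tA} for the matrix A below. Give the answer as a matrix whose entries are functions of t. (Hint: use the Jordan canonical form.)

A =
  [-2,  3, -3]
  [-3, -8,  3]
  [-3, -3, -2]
e^{tA} =
  [exp(-2*t), exp(-2*t) - exp(-5*t), -exp(-2*t) + exp(-5*t)]
  [-exp(-2*t) + exp(-5*t), -exp(-2*t) + 2*exp(-5*t), exp(-2*t) - exp(-5*t)]
  [-exp(-2*t) + exp(-5*t), -exp(-2*t) + exp(-5*t), exp(-2*t)]

Strategy: write A = P · J · P⁻¹ where J is a Jordan canonical form, so e^{tA} = P · e^{tJ} · P⁻¹, and e^{tJ} can be computed block-by-block.

A has Jordan form
J =
  [-5,  0,  0]
  [ 0, -5,  0]
  [ 0,  0, -2]
(up to reordering of blocks).

Per-block formulas:
  For a 1×1 block at λ = -5: exp(t · [-5]) = [e^(-5t)].
  For a 1×1 block at λ = -2: exp(t · [-2]) = [e^(-2t)].

After assembling e^{tJ} and conjugating by P, we get:

e^{tA} =
  [exp(-2*t), exp(-2*t) - exp(-5*t), -exp(-2*t) + exp(-5*t)]
  [-exp(-2*t) + exp(-5*t), -exp(-2*t) + 2*exp(-5*t), exp(-2*t) - exp(-5*t)]
  [-exp(-2*t) + exp(-5*t), -exp(-2*t) + exp(-5*t), exp(-2*t)]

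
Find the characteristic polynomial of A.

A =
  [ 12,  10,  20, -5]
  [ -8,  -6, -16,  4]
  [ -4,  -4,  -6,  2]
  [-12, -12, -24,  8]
x^4 - 8*x^3 + 24*x^2 - 32*x + 16

Expanding det(x·I − A) (e.g. by cofactor expansion or by noting that A is similar to its Jordan form J, which has the same characteristic polynomial as A) gives
  χ_A(x) = x^4 - 8*x^3 + 24*x^2 - 32*x + 16
which factors as (x - 2)^4. The eigenvalues (with algebraic multiplicities) are λ = 2 with multiplicity 4.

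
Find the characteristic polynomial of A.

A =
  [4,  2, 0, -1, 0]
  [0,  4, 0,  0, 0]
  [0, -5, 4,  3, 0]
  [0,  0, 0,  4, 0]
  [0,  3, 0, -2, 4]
x^5 - 20*x^4 + 160*x^3 - 640*x^2 + 1280*x - 1024

Expanding det(x·I − A) (e.g. by cofactor expansion or by noting that A is similar to its Jordan form J, which has the same characteristic polynomial as A) gives
  χ_A(x) = x^5 - 20*x^4 + 160*x^3 - 640*x^2 + 1280*x - 1024
which factors as (x - 4)^5. The eigenvalues (with algebraic multiplicities) are λ = 4 with multiplicity 5.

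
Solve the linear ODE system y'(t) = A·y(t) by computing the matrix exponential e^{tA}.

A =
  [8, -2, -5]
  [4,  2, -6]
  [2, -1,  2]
e^{tA} =
  [-t^2*exp(4*t) + 4*t*exp(4*t) + exp(4*t), t^2*exp(4*t)/2 - 2*t*exp(4*t), t^2*exp(4*t) - 5*t*exp(4*t)]
  [-2*t^2*exp(4*t) + 4*t*exp(4*t), t^2*exp(4*t) - 2*t*exp(4*t) + exp(4*t), 2*t^2*exp(4*t) - 6*t*exp(4*t)]
  [2*t*exp(4*t), -t*exp(4*t), -2*t*exp(4*t) + exp(4*t)]

Strategy: write A = P · J · P⁻¹ where J is a Jordan canonical form, so e^{tA} = P · e^{tJ} · P⁻¹, and e^{tJ} can be computed block-by-block.

A has Jordan form
J =
  [4, 1, 0]
  [0, 4, 1]
  [0, 0, 4]
(up to reordering of blocks).

Per-block formulas:
  For a 3×3 Jordan block J_3(4): exp(t · J_3(4)) = e^(4t)·(I + t·N + (t^2/2)·N^2), where N is the 3×3 nilpotent shift.

After assembling e^{tJ} and conjugating by P, we get:

e^{tA} =
  [-t^2*exp(4*t) + 4*t*exp(4*t) + exp(4*t), t^2*exp(4*t)/2 - 2*t*exp(4*t), t^2*exp(4*t) - 5*t*exp(4*t)]
  [-2*t^2*exp(4*t) + 4*t*exp(4*t), t^2*exp(4*t) - 2*t*exp(4*t) + exp(4*t), 2*t^2*exp(4*t) - 6*t*exp(4*t)]
  [2*t*exp(4*t), -t*exp(4*t), -2*t*exp(4*t) + exp(4*t)]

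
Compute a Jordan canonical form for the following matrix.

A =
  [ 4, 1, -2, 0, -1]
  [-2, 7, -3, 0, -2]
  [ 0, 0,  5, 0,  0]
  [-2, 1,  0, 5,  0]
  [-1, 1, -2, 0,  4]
J_3(5) ⊕ J_2(5)

The characteristic polynomial is
  det(x·I − A) = x^5 - 25*x^4 + 250*x^3 - 1250*x^2 + 3125*x - 3125 = (x - 5)^5

Eigenvalues and multiplicities (the geometric multiplicity of λ is n − rank(A − λI), which equals the number of Jordan blocks for λ):
  λ = 5: algebraic multiplicity = 5, geometric multiplicity = 2

Determining the block sizes for each eigenvalue:
  λ = 5: with am = 5 and gm = 2, the partition is not yet determined (e.g. several partitions of 5 into 2 parts exist). Let N = A − (5)·I. Computing rank(N^1) = 3, rank(N^2) = 1, rank(N^3) = 0; the number of blocks of size ≥ j is rank(N^{j−1}) − rank(N^j), giving [2, 2, 1]. So we have 1 block(s) of size 3, 1 block(s) of size 2 → block sizes [3, 2]

Assembling the blocks gives a Jordan form
J =
  [5, 1, 0, 0, 0]
  [0, 5, 1, 0, 0]
  [0, 0, 5, 0, 0]
  [0, 0, 0, 5, 1]
  [0, 0, 0, 0, 5]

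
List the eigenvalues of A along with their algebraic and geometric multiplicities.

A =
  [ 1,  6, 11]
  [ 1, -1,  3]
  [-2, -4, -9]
λ = -3: alg = 3, geom = 1

Step 1 — factor the characteristic polynomial to read off the algebraic multiplicities:
  χ_A(x) = (x + 3)^3

Step 2 — compute geometric multiplicities via the rank-nullity identity g(λ) = n − rank(A − λI):
  rank(A − (-3)·I) = 2, so dim ker(A − (-3)·I) = n − 2 = 1

Summary:
  λ = -3: algebraic multiplicity = 3, geometric multiplicity = 1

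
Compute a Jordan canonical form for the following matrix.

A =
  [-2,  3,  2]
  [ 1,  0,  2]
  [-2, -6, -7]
J_2(-3) ⊕ J_1(-3)

The characteristic polynomial is
  det(x·I − A) = x^3 + 9*x^2 + 27*x + 27 = (x + 3)^3

Eigenvalues and multiplicities (the geometric multiplicity of λ is n − rank(A − λI), which equals the number of Jordan blocks for λ):
  λ = -3: algebraic multiplicity = 3, geometric multiplicity = 2

Determining the block sizes for each eigenvalue:
  λ = -3: 2 blocks summing to 3 forces exactly one block of size 2 and the rest size 1 → block sizes [2, 1]

Assembling the blocks gives a Jordan form
J =
  [-3,  1,  0]
  [ 0, -3,  0]
  [ 0,  0, -3]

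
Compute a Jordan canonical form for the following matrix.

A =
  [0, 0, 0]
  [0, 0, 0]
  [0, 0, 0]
J_1(0) ⊕ J_1(0) ⊕ J_1(0)

The characteristic polynomial is
  det(x·I − A) = x^3

Eigenvalues and multiplicities (the geometric multiplicity of λ is n − rank(A − λI), which equals the number of Jordan blocks for λ):
  λ = 0: algebraic multiplicity = 3, geometric multiplicity = 3

Determining the block sizes for each eigenvalue:
  λ = 0: gm = am = 3, so every block has size 1 → block sizes [1, 1, 1]

Assembling the blocks gives a Jordan form
J =
  [0, 0, 0]
  [0, 0, 0]
  [0, 0, 0]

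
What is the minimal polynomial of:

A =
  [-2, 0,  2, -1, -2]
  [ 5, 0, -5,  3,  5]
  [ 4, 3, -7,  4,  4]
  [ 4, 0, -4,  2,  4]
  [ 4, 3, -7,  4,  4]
x^4 + 3*x^3

The characteristic polynomial is χ_A(x) = x^4*(x + 3), so the eigenvalues are known. The minimal polynomial is
  m_A(x) = Π_λ (x − λ)^{k_λ}
where k_λ is the size of the *largest* Jordan block for λ (equivalently, the smallest k with (A − λI)^k v = 0 for every generalised eigenvector v of λ).

  λ = -3: largest Jordan block has size 1, contributing (x + 3)
  λ = 0: largest Jordan block has size 3, contributing (x − 0)^3

So m_A(x) = x^3*(x + 3) = x^4 + 3*x^3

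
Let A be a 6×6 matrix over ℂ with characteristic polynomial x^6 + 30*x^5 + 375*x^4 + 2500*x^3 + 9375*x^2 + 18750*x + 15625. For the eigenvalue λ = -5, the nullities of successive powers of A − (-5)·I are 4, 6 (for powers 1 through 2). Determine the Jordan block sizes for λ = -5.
Block sizes for λ = -5: [2, 2, 1, 1]

From the dimensions of kernels of powers, the number of Jordan blocks of size at least j is d_j − d_{j−1} where d_j = dim ker(N^j) (with d_0 = 0). Computing the differences gives [4, 2].
The number of blocks of size exactly k is (#blocks of size ≥ k) − (#blocks of size ≥ k + 1), so the partition is: 2 block(s) of size 1, 2 block(s) of size 2.
In nonincreasing order the block sizes are [2, 2, 1, 1].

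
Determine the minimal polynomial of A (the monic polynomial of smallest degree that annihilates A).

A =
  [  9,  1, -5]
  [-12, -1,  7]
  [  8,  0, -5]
x^3 - 3*x^2 + 3*x - 1

The characteristic polynomial is χ_A(x) = (x - 1)^3, so the eigenvalues are known. The minimal polynomial is
  m_A(x) = Π_λ (x − λ)^{k_λ}
where k_λ is the size of the *largest* Jordan block for λ (equivalently, the smallest k with (A − λI)^k v = 0 for every generalised eigenvector v of λ).

  λ = 1: largest Jordan block has size 3, contributing (x − 1)^3

So m_A(x) = (x - 1)^3 = x^3 - 3*x^2 + 3*x - 1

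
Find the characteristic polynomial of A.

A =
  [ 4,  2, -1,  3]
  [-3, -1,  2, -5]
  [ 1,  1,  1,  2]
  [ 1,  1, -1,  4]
x^4 - 8*x^3 + 24*x^2 - 32*x + 16

Expanding det(x·I − A) (e.g. by cofactor expansion or by noting that A is similar to its Jordan form J, which has the same characteristic polynomial as A) gives
  χ_A(x) = x^4 - 8*x^3 + 24*x^2 - 32*x + 16
which factors as (x - 2)^4. The eigenvalues (with algebraic multiplicities) are λ = 2 with multiplicity 4.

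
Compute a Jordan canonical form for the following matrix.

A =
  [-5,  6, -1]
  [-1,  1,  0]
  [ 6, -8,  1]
J_3(-1)

The characteristic polynomial is
  det(x·I − A) = x^3 + 3*x^2 + 3*x + 1 = (x + 1)^3

Eigenvalues and multiplicities (the geometric multiplicity of λ is n − rank(A − λI), which equals the number of Jordan blocks for λ):
  λ = -1: algebraic multiplicity = 3, geometric multiplicity = 1

Determining the block sizes for each eigenvalue:
  λ = -1: one block (gm = 1), so the single block has size am = 3 → block sizes [3]

Assembling the blocks gives a Jordan form
J =
  [-1,  1,  0]
  [ 0, -1,  1]
  [ 0,  0, -1]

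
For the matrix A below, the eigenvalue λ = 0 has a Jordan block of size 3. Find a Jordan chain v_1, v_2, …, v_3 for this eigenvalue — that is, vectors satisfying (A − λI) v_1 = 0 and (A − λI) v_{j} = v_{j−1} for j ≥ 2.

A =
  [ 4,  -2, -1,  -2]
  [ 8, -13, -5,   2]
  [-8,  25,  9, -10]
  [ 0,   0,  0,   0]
A Jordan chain for λ = 0 of length 3:
v_1 = (8, -32, 96, 0)ᵀ
v_2 = (4, 8, -8, 0)ᵀ
v_3 = (1, 0, 0, 0)ᵀ

Let N = A − (0)·I. We want v_3 with N^3 v_3 = 0 but N^2 v_3 ≠ 0; then v_{j-1} := N · v_j for j = 3, …, 2.

Pick v_3 = (1, 0, 0, 0)ᵀ.
Then v_2 = N · v_3 = (4, 8, -8, 0)ᵀ.
Then v_1 = N · v_2 = (8, -32, 96, 0)ᵀ.

Sanity check: (A − (0)·I) v_1 = (0, 0, 0, 0)ᵀ = 0. ✓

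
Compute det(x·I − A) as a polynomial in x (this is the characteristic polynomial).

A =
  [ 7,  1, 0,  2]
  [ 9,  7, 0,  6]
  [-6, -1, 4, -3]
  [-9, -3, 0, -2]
x^4 - 16*x^3 + 96*x^2 - 256*x + 256

Expanding det(x·I − A) (e.g. by cofactor expansion or by noting that A is similar to its Jordan form J, which has the same characteristic polynomial as A) gives
  χ_A(x) = x^4 - 16*x^3 + 96*x^2 - 256*x + 256
which factors as (x - 4)^4. The eigenvalues (with algebraic multiplicities) are λ = 4 with multiplicity 4.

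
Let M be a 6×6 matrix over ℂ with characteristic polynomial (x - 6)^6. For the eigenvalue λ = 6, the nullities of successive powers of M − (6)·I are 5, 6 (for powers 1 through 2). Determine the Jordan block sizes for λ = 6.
Block sizes for λ = 6: [2, 1, 1, 1, 1]

From the dimensions of kernels of powers, the number of Jordan blocks of size at least j is d_j − d_{j−1} where d_j = dim ker(N^j) (with d_0 = 0). Computing the differences gives [5, 1].
The number of blocks of size exactly k is (#blocks of size ≥ k) − (#blocks of size ≥ k + 1), so the partition is: 4 block(s) of size 1, 1 block(s) of size 2.
In nonincreasing order the block sizes are [2, 1, 1, 1, 1].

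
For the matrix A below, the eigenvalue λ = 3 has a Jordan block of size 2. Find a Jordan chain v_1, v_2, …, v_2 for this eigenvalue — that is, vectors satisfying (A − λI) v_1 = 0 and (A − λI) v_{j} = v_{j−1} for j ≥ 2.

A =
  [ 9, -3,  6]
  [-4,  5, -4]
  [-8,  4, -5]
A Jordan chain for λ = 3 of length 2:
v_1 = (6, -4, -8)ᵀ
v_2 = (1, 0, 0)ᵀ

Let N = A − (3)·I. We want v_2 with N^2 v_2 = 0 but N^1 v_2 ≠ 0; then v_{j-1} := N · v_j for j = 2, …, 2.

Pick v_2 = (1, 0, 0)ᵀ.
Then v_1 = N · v_2 = (6, -4, -8)ᵀ.

Sanity check: (A − (3)·I) v_1 = (0, 0, 0)ᵀ = 0. ✓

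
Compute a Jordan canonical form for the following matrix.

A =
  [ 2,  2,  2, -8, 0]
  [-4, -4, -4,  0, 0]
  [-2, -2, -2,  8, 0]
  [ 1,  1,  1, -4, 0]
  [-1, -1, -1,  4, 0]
J_2(-4) ⊕ J_1(0) ⊕ J_1(0) ⊕ J_1(0)

The characteristic polynomial is
  det(x·I − A) = x^5 + 8*x^4 + 16*x^3 = x^3*(x + 4)^2

Eigenvalues and multiplicities (the geometric multiplicity of λ is n − rank(A − λI), which equals the number of Jordan blocks for λ):
  λ = -4: algebraic multiplicity = 2, geometric multiplicity = 1
  λ = 0: algebraic multiplicity = 3, geometric multiplicity = 3

Determining the block sizes for each eigenvalue:
  λ = -4: one block (gm = 1), so the single block has size am = 2 → block sizes [2]
  λ = 0: gm = am = 3, so every block has size 1 → block sizes [1, 1, 1]

Assembling the blocks gives a Jordan form
J =
  [-4,  1, 0, 0, 0]
  [ 0, -4, 0, 0, 0]
  [ 0,  0, 0, 0, 0]
  [ 0,  0, 0, 0, 0]
  [ 0,  0, 0, 0, 0]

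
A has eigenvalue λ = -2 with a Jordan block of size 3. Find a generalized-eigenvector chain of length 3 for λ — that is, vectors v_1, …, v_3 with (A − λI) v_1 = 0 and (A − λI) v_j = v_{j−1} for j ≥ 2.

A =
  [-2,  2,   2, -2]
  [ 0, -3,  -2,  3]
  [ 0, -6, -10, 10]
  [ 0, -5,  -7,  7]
A Jordan chain for λ = -2 of length 3:
v_1 = (-4, -2, 4, 2)ᵀ
v_2 = (2, -1, -6, -5)ᵀ
v_3 = (0, 1, 0, 0)ᵀ

Let N = A − (-2)·I. We want v_3 with N^3 v_3 = 0 but N^2 v_3 ≠ 0; then v_{j-1} := N · v_j for j = 3, …, 2.

Pick v_3 = (0, 1, 0, 0)ᵀ.
Then v_2 = N · v_3 = (2, -1, -6, -5)ᵀ.
Then v_1 = N · v_2 = (-4, -2, 4, 2)ᵀ.

Sanity check: (A − (-2)·I) v_1 = (0, 0, 0, 0)ᵀ = 0. ✓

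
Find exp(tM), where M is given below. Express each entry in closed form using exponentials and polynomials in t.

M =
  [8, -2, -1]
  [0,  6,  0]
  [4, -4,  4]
e^{tM} =
  [2*t*exp(6*t) + exp(6*t), -2*t*exp(6*t), -t*exp(6*t)]
  [0, exp(6*t), 0]
  [4*t*exp(6*t), -4*t*exp(6*t), -2*t*exp(6*t) + exp(6*t)]

Strategy: write M = P · J · P⁻¹ where J is a Jordan canonical form, so e^{tM} = P · e^{tJ} · P⁻¹, and e^{tJ} can be computed block-by-block.

M has Jordan form
J =
  [6, 1, 0]
  [0, 6, 0]
  [0, 0, 6]
(up to reordering of blocks).

Per-block formulas:
  For a 1×1 block at λ = 6: exp(t · [6]) = [e^(6t)].
  For a 2×2 Jordan block J_2(6): exp(t · J_2(6)) = e^(6t)·(I + t·N), where N is the 2×2 nilpotent shift.

After assembling e^{tJ} and conjugating by P, we get:

e^{tM} =
  [2*t*exp(6*t) + exp(6*t), -2*t*exp(6*t), -t*exp(6*t)]
  [0, exp(6*t), 0]
  [4*t*exp(6*t), -4*t*exp(6*t), -2*t*exp(6*t) + exp(6*t)]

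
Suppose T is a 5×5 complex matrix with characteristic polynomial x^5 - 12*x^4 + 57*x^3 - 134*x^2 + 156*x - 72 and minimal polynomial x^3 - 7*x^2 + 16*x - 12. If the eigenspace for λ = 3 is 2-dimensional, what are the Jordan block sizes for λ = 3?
Block sizes for λ = 3: [1, 1]

Step 1 — from the characteristic polynomial, algebraic multiplicity of λ = 3 is 2. From dim ker(T − (3)·I) = 2, there are exactly 2 Jordan blocks for λ = 3.
Step 2 — from the minimal polynomial, the factor (x − 3) tells us the largest block for λ = 3 has size 1.
Step 3 — with total size 2, 2 blocks, and largest block 1, the block sizes (in nonincreasing order) are [1, 1].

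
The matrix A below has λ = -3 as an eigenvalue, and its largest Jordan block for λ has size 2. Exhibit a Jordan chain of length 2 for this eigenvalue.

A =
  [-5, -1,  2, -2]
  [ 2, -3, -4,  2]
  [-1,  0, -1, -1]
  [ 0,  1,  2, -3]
A Jordan chain for λ = -3 of length 2:
v_1 = (-2, 2, -1, 0)ᵀ
v_2 = (1, 0, 0, 0)ᵀ

Let N = A − (-3)·I. We want v_2 with N^2 v_2 = 0 but N^1 v_2 ≠ 0; then v_{j-1} := N · v_j for j = 2, …, 2.

Pick v_2 = (1, 0, 0, 0)ᵀ.
Then v_1 = N · v_2 = (-2, 2, -1, 0)ᵀ.

Sanity check: (A − (-3)·I) v_1 = (0, 0, 0, 0)ᵀ = 0. ✓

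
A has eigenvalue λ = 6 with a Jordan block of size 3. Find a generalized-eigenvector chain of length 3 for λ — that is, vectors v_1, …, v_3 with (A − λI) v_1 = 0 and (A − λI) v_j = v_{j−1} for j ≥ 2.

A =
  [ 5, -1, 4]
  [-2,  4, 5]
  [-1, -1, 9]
A Jordan chain for λ = 6 of length 3:
v_1 = (-1, 1, 0)ᵀ
v_2 = (-1, -2, -1)ᵀ
v_3 = (1, 0, 0)ᵀ

Let N = A − (6)·I. We want v_3 with N^3 v_3 = 0 but N^2 v_3 ≠ 0; then v_{j-1} := N · v_j for j = 3, …, 2.

Pick v_3 = (1, 0, 0)ᵀ.
Then v_2 = N · v_3 = (-1, -2, -1)ᵀ.
Then v_1 = N · v_2 = (-1, 1, 0)ᵀ.

Sanity check: (A − (6)·I) v_1 = (0, 0, 0)ᵀ = 0. ✓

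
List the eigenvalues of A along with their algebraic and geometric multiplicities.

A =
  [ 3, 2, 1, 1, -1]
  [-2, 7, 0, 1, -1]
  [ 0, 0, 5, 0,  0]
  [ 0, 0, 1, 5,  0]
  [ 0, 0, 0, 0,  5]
λ = 5: alg = 5, geom = 3

Step 1 — factor the characteristic polynomial to read off the algebraic multiplicities:
  χ_A(x) = (x - 5)^5

Step 2 — compute geometric multiplicities via the rank-nullity identity g(λ) = n − rank(A − λI):
  rank(A − (5)·I) = 2, so dim ker(A − (5)·I) = n − 2 = 3

Summary:
  λ = 5: algebraic multiplicity = 5, geometric multiplicity = 3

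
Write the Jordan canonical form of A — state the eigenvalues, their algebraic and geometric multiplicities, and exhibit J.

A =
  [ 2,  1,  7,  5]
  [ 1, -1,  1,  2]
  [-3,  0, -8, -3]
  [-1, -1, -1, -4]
J_1(-5) ⊕ J_2(-2) ⊕ J_1(-2)

The characteristic polynomial is
  det(x·I − A) = x^4 + 11*x^3 + 42*x^2 + 68*x + 40 = (x + 2)^3*(x + 5)

Eigenvalues and multiplicities (the geometric multiplicity of λ is n − rank(A − λI), which equals the number of Jordan blocks for λ):
  λ = -5: algebraic multiplicity = 1, geometric multiplicity = 1
  λ = -2: algebraic multiplicity = 3, geometric multiplicity = 2

Determining the block sizes for each eigenvalue:
  λ = -5: one block (gm = 1), so the single block has size am = 1 → block sizes [1]
  λ = -2: 2 blocks summing to 3 forces exactly one block of size 2 and the rest size 1 → block sizes [2, 1]

Assembling the blocks gives a Jordan form
J =
  [-5,  0,  0,  0]
  [ 0, -2,  1,  0]
  [ 0,  0, -2,  0]
  [ 0,  0,  0, -2]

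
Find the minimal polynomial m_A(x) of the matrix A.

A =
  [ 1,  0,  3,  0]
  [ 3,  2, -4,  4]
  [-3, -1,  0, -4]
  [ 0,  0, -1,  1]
x^3 - 3*x^2 + 3*x - 1

The characteristic polynomial is χ_A(x) = (x - 1)^4, so the eigenvalues are known. The minimal polynomial is
  m_A(x) = Π_λ (x − λ)^{k_λ}
where k_λ is the size of the *largest* Jordan block for λ (equivalently, the smallest k with (A − λI)^k v = 0 for every generalised eigenvector v of λ).

  λ = 1: largest Jordan block has size 3, contributing (x − 1)^3

So m_A(x) = (x - 1)^3 = x^3 - 3*x^2 + 3*x - 1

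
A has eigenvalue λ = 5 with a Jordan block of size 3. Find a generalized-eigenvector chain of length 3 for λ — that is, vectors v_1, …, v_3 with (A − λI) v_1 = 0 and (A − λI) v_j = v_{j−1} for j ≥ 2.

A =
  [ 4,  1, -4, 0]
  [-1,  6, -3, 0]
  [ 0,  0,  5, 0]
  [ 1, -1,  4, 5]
A Jordan chain for λ = 5 of length 3:
v_1 = (1, 1, 0, -1)ᵀ
v_2 = (-4, -3, 0, 4)ᵀ
v_3 = (0, 0, 1, 0)ᵀ

Let N = A − (5)·I. We want v_3 with N^3 v_3 = 0 but N^2 v_3 ≠ 0; then v_{j-1} := N · v_j for j = 3, …, 2.

Pick v_3 = (0, 0, 1, 0)ᵀ.
Then v_2 = N · v_3 = (-4, -3, 0, 4)ᵀ.
Then v_1 = N · v_2 = (1, 1, 0, -1)ᵀ.

Sanity check: (A − (5)·I) v_1 = (0, 0, 0, 0)ᵀ = 0. ✓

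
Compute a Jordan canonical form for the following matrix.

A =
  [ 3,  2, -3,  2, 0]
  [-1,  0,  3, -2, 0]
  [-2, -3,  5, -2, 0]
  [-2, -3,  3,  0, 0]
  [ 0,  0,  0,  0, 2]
J_3(2) ⊕ J_1(2) ⊕ J_1(2)

The characteristic polynomial is
  det(x·I − A) = x^5 - 10*x^4 + 40*x^3 - 80*x^2 + 80*x - 32 = (x - 2)^5

Eigenvalues and multiplicities (the geometric multiplicity of λ is n − rank(A − λI), which equals the number of Jordan blocks for λ):
  λ = 2: algebraic multiplicity = 5, geometric multiplicity = 3

Determining the block sizes for each eigenvalue:
  λ = 2: with am = 5 and gm = 3, the partition is not yet determined (e.g. several partitions of 5 into 3 parts exist). Let N = A − (2)·I. Computing rank(N^1) = 2, rank(N^2) = 1, rank(N^3) = 0; the number of blocks of size ≥ j is rank(N^{j−1}) − rank(N^j), giving [3, 1, 1]. So we have 1 block(s) of size 3, 2 block(s) of size 1 → block sizes [3, 1, 1]

Assembling the blocks gives a Jordan form
J =
  [2, 1, 0, 0, 0]
  [0, 2, 1, 0, 0]
  [0, 0, 2, 0, 0]
  [0, 0, 0, 2, 0]
  [0, 0, 0, 0, 2]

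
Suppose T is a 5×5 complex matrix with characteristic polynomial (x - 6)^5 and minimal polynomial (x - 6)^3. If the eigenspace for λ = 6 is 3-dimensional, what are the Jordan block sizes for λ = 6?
Block sizes for λ = 6: [3, 1, 1]

Step 1 — from the characteristic polynomial, algebraic multiplicity of λ = 6 is 5. From dim ker(T − (6)·I) = 3, there are exactly 3 Jordan blocks for λ = 6.
Step 2 — from the minimal polynomial, the factor (x − 6)^3 tells us the largest block for λ = 6 has size 3.
Step 3 — with total size 5, 3 blocks, and largest block 3, the block sizes (in nonincreasing order) are [3, 1, 1].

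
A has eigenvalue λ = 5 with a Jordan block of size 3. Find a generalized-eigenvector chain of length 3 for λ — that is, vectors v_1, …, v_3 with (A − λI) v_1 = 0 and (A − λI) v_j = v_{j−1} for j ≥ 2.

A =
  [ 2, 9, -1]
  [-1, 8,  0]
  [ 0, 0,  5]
A Jordan chain for λ = 5 of length 3:
v_1 = (3, 1, 0)ᵀ
v_2 = (-1, 0, 0)ᵀ
v_3 = (0, 0, 1)ᵀ

Let N = A − (5)·I. We want v_3 with N^3 v_3 = 0 but N^2 v_3 ≠ 0; then v_{j-1} := N · v_j for j = 3, …, 2.

Pick v_3 = (0, 0, 1)ᵀ.
Then v_2 = N · v_3 = (-1, 0, 0)ᵀ.
Then v_1 = N · v_2 = (3, 1, 0)ᵀ.

Sanity check: (A − (5)·I) v_1 = (0, 0, 0)ᵀ = 0. ✓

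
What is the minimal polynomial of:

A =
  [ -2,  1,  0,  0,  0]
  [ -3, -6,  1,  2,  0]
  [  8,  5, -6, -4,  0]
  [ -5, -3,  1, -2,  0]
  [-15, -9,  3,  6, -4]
x^3 + 12*x^2 + 48*x + 64

The characteristic polynomial is χ_A(x) = (x + 4)^5, so the eigenvalues are known. The minimal polynomial is
  m_A(x) = Π_λ (x − λ)^{k_λ}
where k_λ is the size of the *largest* Jordan block for λ (equivalently, the smallest k with (A − λI)^k v = 0 for every generalised eigenvector v of λ).

  λ = -4: largest Jordan block has size 3, contributing (x + 4)^3

So m_A(x) = (x + 4)^3 = x^3 + 12*x^2 + 48*x + 64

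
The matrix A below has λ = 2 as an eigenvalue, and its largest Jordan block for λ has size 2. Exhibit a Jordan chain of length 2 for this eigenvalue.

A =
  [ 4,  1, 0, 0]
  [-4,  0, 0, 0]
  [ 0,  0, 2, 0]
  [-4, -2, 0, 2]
A Jordan chain for λ = 2 of length 2:
v_1 = (2, -4, 0, -4)ᵀ
v_2 = (1, 0, 0, 0)ᵀ

Let N = A − (2)·I. We want v_2 with N^2 v_2 = 0 but N^1 v_2 ≠ 0; then v_{j-1} := N · v_j for j = 2, …, 2.

Pick v_2 = (1, 0, 0, 0)ᵀ.
Then v_1 = N · v_2 = (2, -4, 0, -4)ᵀ.

Sanity check: (A − (2)·I) v_1 = (0, 0, 0, 0)ᵀ = 0. ✓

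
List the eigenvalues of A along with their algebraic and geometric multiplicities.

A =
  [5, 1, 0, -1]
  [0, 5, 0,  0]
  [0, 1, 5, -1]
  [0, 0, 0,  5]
λ = 5: alg = 4, geom = 3

Step 1 — factor the characteristic polynomial to read off the algebraic multiplicities:
  χ_A(x) = (x - 5)^4

Step 2 — compute geometric multiplicities via the rank-nullity identity g(λ) = n − rank(A − λI):
  rank(A − (5)·I) = 1, so dim ker(A − (5)·I) = n − 1 = 3

Summary:
  λ = 5: algebraic multiplicity = 4, geometric multiplicity = 3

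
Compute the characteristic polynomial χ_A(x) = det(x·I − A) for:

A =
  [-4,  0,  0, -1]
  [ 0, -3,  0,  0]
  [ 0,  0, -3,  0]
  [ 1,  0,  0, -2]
x^4 + 12*x^3 + 54*x^2 + 108*x + 81

Expanding det(x·I − A) (e.g. by cofactor expansion or by noting that A is similar to its Jordan form J, which has the same characteristic polynomial as A) gives
  χ_A(x) = x^4 + 12*x^3 + 54*x^2 + 108*x + 81
which factors as (x + 3)^4. The eigenvalues (with algebraic multiplicities) are λ = -3 with multiplicity 4.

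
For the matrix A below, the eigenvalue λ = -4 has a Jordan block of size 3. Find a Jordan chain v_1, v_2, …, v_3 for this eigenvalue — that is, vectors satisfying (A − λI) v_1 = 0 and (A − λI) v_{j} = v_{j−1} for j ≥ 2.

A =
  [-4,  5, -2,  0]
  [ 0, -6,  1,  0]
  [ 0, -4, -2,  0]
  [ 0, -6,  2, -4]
A Jordan chain for λ = -4 of length 3:
v_1 = (-2, 0, 0, 4)ᵀ
v_2 = (5, -2, -4, -6)ᵀ
v_3 = (0, 1, 0, 0)ᵀ

Let N = A − (-4)·I. We want v_3 with N^3 v_3 = 0 but N^2 v_3 ≠ 0; then v_{j-1} := N · v_j for j = 3, …, 2.

Pick v_3 = (0, 1, 0, 0)ᵀ.
Then v_2 = N · v_3 = (5, -2, -4, -6)ᵀ.
Then v_1 = N · v_2 = (-2, 0, 0, 4)ᵀ.

Sanity check: (A − (-4)·I) v_1 = (0, 0, 0, 0)ᵀ = 0. ✓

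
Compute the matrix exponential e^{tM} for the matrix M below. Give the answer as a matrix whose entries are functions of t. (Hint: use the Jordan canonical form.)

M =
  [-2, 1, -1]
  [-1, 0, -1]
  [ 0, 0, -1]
e^{tM} =
  [-t*exp(-t) + exp(-t), t*exp(-t), -t*exp(-t)]
  [-t*exp(-t), t*exp(-t) + exp(-t), -t*exp(-t)]
  [0, 0, exp(-t)]

Strategy: write M = P · J · P⁻¹ where J is a Jordan canonical form, so e^{tM} = P · e^{tJ} · P⁻¹, and e^{tJ} can be computed block-by-block.

M has Jordan form
J =
  [-1,  1,  0]
  [ 0, -1,  0]
  [ 0,  0, -1]
(up to reordering of blocks).

Per-block formulas:
  For a 2×2 Jordan block J_2(-1): exp(t · J_2(-1)) = e^(-1t)·(I + t·N), where N is the 2×2 nilpotent shift.
  For a 1×1 block at λ = -1: exp(t · [-1]) = [e^(-1t)].

After assembling e^{tJ} and conjugating by P, we get:

e^{tM} =
  [-t*exp(-t) + exp(-t), t*exp(-t), -t*exp(-t)]
  [-t*exp(-t), t*exp(-t) + exp(-t), -t*exp(-t)]
  [0, 0, exp(-t)]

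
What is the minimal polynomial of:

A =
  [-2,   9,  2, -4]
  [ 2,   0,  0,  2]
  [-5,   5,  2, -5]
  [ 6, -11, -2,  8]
x^2 - 4*x + 4

The characteristic polynomial is χ_A(x) = (x - 2)^4, so the eigenvalues are known. The minimal polynomial is
  m_A(x) = Π_λ (x − λ)^{k_λ}
where k_λ is the size of the *largest* Jordan block for λ (equivalently, the smallest k with (A − λI)^k v = 0 for every generalised eigenvector v of λ).

  λ = 2: largest Jordan block has size 2, contributing (x − 2)^2

So m_A(x) = (x - 2)^2 = x^2 - 4*x + 4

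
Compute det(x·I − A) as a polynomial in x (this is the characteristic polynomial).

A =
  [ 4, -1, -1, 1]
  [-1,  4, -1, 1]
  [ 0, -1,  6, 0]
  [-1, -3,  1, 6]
x^4 - 20*x^3 + 150*x^2 - 500*x + 625

Expanding det(x·I − A) (e.g. by cofactor expansion or by noting that A is similar to its Jordan form J, which has the same characteristic polynomial as A) gives
  χ_A(x) = x^4 - 20*x^3 + 150*x^2 - 500*x + 625
which factors as (x - 5)^4. The eigenvalues (with algebraic multiplicities) are λ = 5 with multiplicity 4.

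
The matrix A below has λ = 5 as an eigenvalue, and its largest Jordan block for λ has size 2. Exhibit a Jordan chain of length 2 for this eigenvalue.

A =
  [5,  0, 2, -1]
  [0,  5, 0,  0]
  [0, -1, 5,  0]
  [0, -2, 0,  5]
A Jordan chain for λ = 5 of length 2:
v_1 = (0, 0, -1, -2)ᵀ
v_2 = (0, 1, 0, 0)ᵀ

Let N = A − (5)·I. We want v_2 with N^2 v_2 = 0 but N^1 v_2 ≠ 0; then v_{j-1} := N · v_j for j = 2, …, 2.

Pick v_2 = (0, 1, 0, 0)ᵀ.
Then v_1 = N · v_2 = (0, 0, -1, -2)ᵀ.

Sanity check: (A − (5)·I) v_1 = (0, 0, 0, 0)ᵀ = 0. ✓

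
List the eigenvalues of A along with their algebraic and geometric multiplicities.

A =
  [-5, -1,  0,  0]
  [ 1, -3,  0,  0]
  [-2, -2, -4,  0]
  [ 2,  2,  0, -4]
λ = -4: alg = 4, geom = 3

Step 1 — factor the characteristic polynomial to read off the algebraic multiplicities:
  χ_A(x) = (x + 4)^4

Step 2 — compute geometric multiplicities via the rank-nullity identity g(λ) = n − rank(A − λI):
  rank(A − (-4)·I) = 1, so dim ker(A − (-4)·I) = n − 1 = 3

Summary:
  λ = -4: algebraic multiplicity = 4, geometric multiplicity = 3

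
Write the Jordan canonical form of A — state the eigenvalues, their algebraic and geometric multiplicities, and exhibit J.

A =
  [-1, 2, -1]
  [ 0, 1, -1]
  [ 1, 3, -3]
J_3(-1)

The characteristic polynomial is
  det(x·I − A) = x^3 + 3*x^2 + 3*x + 1 = (x + 1)^3

Eigenvalues and multiplicities (the geometric multiplicity of λ is n − rank(A − λI), which equals the number of Jordan blocks for λ):
  λ = -1: algebraic multiplicity = 3, geometric multiplicity = 1

Determining the block sizes for each eigenvalue:
  λ = -1: one block (gm = 1), so the single block has size am = 3 → block sizes [3]

Assembling the blocks gives a Jordan form
J =
  [-1,  1,  0]
  [ 0, -1,  1]
  [ 0,  0, -1]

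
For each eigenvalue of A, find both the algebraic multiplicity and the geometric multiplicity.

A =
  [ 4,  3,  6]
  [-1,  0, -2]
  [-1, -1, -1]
λ = 1: alg = 3, geom = 2

Step 1 — factor the characteristic polynomial to read off the algebraic multiplicities:
  χ_A(x) = (x - 1)^3

Step 2 — compute geometric multiplicities via the rank-nullity identity g(λ) = n − rank(A − λI):
  rank(A − (1)·I) = 1, so dim ker(A − (1)·I) = n − 1 = 2

Summary:
  λ = 1: algebraic multiplicity = 3, geometric multiplicity = 2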